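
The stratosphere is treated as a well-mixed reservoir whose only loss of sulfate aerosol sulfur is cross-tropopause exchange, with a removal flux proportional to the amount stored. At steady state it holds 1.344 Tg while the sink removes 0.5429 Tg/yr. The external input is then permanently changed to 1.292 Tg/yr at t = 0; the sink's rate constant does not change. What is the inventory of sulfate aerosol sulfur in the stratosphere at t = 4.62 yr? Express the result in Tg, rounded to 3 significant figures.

2.91 Tg

The sink rate constant is k = F₀/M₀ = 0.5429/1.344 = 0.4039 yr⁻¹.
Solving dM/dt = F₁ − kM with M(0) = M₀ gives M(t) = F₁/k + (M₀ − F₁/k)·e^(−kt).
F₁/k = 1.292/0.4039 = 3.1985 Tg; kt = 0.4039 × 4.62 = 1.866, e^(−kt) = 0.1547.
M(4.62) = 3.1985 + (1.344 − 3.1985) × 0.1547 = 3.1985 − 0.2869 = 2.9116 Tg.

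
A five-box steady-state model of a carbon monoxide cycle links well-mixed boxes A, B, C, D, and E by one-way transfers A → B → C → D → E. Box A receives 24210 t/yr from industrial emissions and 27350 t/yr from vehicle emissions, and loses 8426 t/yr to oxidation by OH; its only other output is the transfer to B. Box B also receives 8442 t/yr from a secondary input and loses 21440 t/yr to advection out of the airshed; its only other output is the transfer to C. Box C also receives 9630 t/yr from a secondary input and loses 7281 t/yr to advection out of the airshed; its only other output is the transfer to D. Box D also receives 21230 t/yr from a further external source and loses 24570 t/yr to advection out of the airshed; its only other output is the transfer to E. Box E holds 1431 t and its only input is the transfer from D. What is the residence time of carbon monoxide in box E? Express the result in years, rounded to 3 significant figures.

Box A: F(A→B) = (24210 + 27350) − 8426 = 43134 t/yr.
Box B: F(B→C) = (43134 + 8442) − 21440 = 30136 t/yr.
Box C: F(C→D) = (30136 + 9630) − 7281 = 32485 t/yr.
Box D: F(D→E) = (32485 + 21230) − 24570 = 29145 t/yr.
Box E throughput = its input = 29145 t/yr; τ = 1431 / 29145 = 0.04910 yr.

0.0491 yr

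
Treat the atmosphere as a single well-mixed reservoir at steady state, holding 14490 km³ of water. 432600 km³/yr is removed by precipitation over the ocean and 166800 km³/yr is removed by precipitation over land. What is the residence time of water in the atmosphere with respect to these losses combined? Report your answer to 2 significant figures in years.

0.024 yr

Total removal = 432600 + 166800 = 599400 km³/yr.
τ = M / ΣF_out = 14490 / 599400 = 0.02417 yr.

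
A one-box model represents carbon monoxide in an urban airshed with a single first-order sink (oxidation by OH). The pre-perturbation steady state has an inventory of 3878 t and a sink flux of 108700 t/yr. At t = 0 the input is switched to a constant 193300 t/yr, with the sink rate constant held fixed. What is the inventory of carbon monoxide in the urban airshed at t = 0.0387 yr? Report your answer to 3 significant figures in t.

τ = M₀/F₀ = 3878/108700 = 0.03568 yr; rate constant k = 1/τ.
New steady state M_∞ = F₁/k = F₁·τ = 193300 × 0.03568 = 6896.2 t.
M(t) = M_∞ + (M₀ − M_∞)·e^(−t/τ); t/τ = 0.0387/0.03568 = 1.085, so e^(−t/τ) = 0.3380.
M(t) = 6896.2 − 3018 × 0.3380 = 5876.1 t.

5880 t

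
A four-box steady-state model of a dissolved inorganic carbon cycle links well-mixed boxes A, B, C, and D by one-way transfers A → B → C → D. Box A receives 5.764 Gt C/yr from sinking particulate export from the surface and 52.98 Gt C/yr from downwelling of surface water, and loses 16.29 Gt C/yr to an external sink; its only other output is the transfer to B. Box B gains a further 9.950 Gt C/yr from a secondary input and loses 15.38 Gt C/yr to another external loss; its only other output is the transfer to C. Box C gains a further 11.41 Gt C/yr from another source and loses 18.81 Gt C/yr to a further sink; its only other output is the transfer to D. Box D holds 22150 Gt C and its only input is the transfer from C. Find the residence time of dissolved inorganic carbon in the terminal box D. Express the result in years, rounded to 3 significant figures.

Box A: F(A→B) = (5.764 + 52.98) − 16.29 = 42.454 Gt C/yr.
Box B: F(B→C) = (42.454 + 9.950) − 15.38 = 37.024 Gt C/yr.
Box C: F(C→D) = (37.024 + 11.41) − 18.81 = 29.624 Gt C/yr.
Box D throughput = its input = 29.624 Gt C/yr; τ = 22150 / 29.624 = 747.7 yr.

748 yr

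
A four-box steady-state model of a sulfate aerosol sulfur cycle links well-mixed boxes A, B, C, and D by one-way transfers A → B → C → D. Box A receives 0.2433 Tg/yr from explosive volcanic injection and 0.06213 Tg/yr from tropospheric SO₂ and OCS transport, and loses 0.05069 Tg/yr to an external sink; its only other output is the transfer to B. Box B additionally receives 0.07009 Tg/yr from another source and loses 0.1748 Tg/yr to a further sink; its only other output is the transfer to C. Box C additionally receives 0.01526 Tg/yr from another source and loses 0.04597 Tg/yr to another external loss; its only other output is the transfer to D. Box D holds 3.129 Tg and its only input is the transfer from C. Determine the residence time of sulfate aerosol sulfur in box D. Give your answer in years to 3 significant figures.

26.2 yr

Box A: F(A→B) = (0.2433 + 0.06213) − 0.05069 = 0.25474 Tg/yr.
Box B: F(B→C) = (0.25474 + 0.07009) − 0.1748 = 0.15003 Tg/yr.
Box C: F(C→D) = (0.15003 + 0.01526) − 0.04597 = 0.11932 Tg/yr.
Box D throughput = its input = 0.11932 Tg/yr; τ = 3.129 / 0.11932 = 26.22 yr.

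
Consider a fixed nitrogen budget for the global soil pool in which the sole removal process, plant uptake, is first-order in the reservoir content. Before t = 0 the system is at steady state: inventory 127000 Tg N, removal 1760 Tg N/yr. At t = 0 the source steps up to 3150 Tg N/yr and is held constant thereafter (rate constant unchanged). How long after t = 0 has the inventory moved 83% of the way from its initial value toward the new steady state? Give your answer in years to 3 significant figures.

τ = M₀/F₀ = 127000/1760 = 72.16 yr.
The remaining gap fraction is e^(−t/τ); 83% covered ⇒ e^(−t/τ) = 0.170.
t = −τ ln(0.170) = 72.16 × 1.772 = 127.9 yr.

128 yr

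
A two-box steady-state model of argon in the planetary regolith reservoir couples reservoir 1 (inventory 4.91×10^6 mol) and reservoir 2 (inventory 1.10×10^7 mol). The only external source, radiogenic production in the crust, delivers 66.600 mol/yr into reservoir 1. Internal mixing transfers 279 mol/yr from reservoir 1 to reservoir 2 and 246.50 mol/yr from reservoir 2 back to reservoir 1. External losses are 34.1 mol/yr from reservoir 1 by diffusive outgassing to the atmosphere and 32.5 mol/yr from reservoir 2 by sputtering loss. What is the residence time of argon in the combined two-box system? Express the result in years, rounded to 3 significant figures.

239000 yr

For the system as a whole, the A↔B exchange is internal and contributes nothing to the throughput; only the external sinks remove mass.
M_total = 4.91×10^6 + 1.10×10^7 = 1.5910×10^7 mol.
ΣF_external_out = 34.1 + 32.5 = 66.600 mol/yr.
τ = M_total / ΣF_ext = 1.5910×10^7 / 66.600 = 238900 yr.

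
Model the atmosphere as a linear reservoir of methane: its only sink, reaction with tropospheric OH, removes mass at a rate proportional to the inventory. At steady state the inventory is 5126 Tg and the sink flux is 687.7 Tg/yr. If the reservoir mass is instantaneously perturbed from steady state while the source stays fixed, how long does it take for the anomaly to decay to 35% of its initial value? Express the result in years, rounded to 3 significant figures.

For a linear reservoir the anomaly decays as exp(−t/τ) with τ = M/F = 5126/687.7 = 7.454 yr.
exp(−t/τ) = 0.35 ⇒ t = −τ ln(0.35) = 7.454 × 1.050 = 7.825 yr.

7.83 yr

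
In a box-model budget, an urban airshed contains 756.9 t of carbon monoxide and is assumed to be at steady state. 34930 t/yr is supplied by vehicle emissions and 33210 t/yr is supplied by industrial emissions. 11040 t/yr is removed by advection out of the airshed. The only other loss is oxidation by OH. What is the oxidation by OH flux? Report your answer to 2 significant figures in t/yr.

57000 t/yr

At steady state ΣF_in = ΣF_out.
ΣF_in = 34930 + 33210 = 68140 t/yr.
Oxidation by OH flux = ΣF_in − (11040) = 68140 − 11040 = 57100 t/yr.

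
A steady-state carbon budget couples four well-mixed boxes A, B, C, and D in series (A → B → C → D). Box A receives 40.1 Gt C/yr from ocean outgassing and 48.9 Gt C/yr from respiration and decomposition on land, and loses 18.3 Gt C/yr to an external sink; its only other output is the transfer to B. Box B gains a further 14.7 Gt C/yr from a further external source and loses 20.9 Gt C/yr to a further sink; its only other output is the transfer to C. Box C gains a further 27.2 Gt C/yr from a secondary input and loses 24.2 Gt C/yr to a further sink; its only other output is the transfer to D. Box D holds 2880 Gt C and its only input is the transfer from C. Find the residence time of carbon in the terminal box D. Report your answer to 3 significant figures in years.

42.7 yr

Box A: F(A→B) = (40.1 + 48.9) − 18.3 = 70.700 Gt C/yr.
Box B: F(B→C) = (70.700 + 14.7) − 20.9 = 64.500 Gt C/yr.
Box C: F(C→D) = (64.500 + 27.2) − 24.2 = 67.500 Gt C/yr.
Box D throughput = its input = 67.500 Gt C/yr; τ = 2880 / 67.500 = 42.67 yr.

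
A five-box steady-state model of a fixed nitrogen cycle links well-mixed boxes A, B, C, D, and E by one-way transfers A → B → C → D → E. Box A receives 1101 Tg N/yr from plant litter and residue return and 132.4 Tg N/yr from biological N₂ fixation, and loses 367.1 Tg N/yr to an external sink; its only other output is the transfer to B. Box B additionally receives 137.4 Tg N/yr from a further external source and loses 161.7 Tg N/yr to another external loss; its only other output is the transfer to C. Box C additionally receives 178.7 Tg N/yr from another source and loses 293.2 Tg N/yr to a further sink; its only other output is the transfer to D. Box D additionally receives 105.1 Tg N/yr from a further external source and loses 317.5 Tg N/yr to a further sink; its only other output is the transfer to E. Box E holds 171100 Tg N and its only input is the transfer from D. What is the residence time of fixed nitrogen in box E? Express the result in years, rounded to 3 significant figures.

Box A: F(A→B) = (1101 + 132.4) − 367.1 = 866.30 Tg N/yr.
Box B: F(B→C) = (866.30 + 137.4) − 161.7 = 842.00 Tg N/yr.
Box C: F(C→D) = (842.00 + 178.7) − 293.2 = 727.50 Tg N/yr.
Box D: F(D→E) = (727.50 + 105.1) − 317.5 = 515.10 Tg N/yr.
Box E throughput = its input = 515.10 Tg N/yr; τ = 171100 / 515.10 = 332.2 yr.

332 yr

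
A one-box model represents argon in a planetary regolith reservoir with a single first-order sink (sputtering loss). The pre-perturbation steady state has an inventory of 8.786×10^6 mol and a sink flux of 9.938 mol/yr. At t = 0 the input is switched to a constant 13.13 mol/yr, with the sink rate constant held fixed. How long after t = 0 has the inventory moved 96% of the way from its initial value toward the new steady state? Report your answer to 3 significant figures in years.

τ = M₀/F₀ = 8.786×10^6/9.938 = 884100 yr.
The remaining gap fraction is e^(−t/τ); 96% covered ⇒ e^(−t/τ) = 0.0400.
t = −τ ln(0.0400) = 884100 × 3.219 = 2.846×10^6 yr.

2.85×10^6 yr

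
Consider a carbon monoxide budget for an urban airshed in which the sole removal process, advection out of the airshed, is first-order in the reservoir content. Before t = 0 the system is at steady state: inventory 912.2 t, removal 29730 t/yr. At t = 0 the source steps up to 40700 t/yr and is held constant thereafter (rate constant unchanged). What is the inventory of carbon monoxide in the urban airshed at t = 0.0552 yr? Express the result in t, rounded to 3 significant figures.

1190 t

τ = M₀/F₀ = 912.2/29730 = 0.03068 yr; rate constant k = 1/τ.
New steady state M_∞ = F₁/k = F₁·τ = 40700 × 0.03068 = 1248.8 t.
M(t) = M_∞ + (M₀ − M_∞)·e^(−t/τ); t/τ = 0.0552/0.03068 = 1.799, so e^(−t/τ) = 0.1655.
M(t) = 1248.8 − 336.6 × 0.1655 = 1193.1 t.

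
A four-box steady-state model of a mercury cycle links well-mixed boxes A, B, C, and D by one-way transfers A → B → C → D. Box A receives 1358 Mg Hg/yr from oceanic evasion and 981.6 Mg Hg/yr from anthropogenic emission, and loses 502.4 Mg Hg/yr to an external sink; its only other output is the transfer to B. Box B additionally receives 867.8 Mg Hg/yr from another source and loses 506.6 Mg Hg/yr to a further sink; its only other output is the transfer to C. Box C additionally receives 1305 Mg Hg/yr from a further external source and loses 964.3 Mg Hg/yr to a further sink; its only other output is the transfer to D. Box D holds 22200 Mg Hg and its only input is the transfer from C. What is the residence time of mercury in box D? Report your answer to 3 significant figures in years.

8.74 yr

Box A: F(A→B) = (1358 + 981.6) − 502.4 = 1837.2 Mg Hg/yr.
Box B: F(B→C) = (1837.2 + 867.8) − 506.6 = 2198.4 Mg Hg/yr.
Box C: F(C→D) = (2198.4 + 1305) − 964.3 = 2539.1 Mg Hg/yr.
Box D throughput = its input = 2539.1 Mg Hg/yr; τ = 22200 / 2539.1 = 8.743 yr.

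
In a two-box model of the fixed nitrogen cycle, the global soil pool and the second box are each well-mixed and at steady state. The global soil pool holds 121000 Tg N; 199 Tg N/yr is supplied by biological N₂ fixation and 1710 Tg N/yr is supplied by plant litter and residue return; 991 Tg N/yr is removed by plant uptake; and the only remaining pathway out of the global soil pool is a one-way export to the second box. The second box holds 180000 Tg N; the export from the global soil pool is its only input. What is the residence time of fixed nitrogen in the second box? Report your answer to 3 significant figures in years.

Balance the global soil pool: ΣF_in = 199 + 1710 = 1909.0 Tg N/yr.
Export to the second box = ΣF_in − (991) = 918.00 Tg N/yr.
At steady state the output of the second box equals its input, 918.00 Tg N/yr.
τ = M / F = 180000 / 918.00 = 196.1 yr.

196 yr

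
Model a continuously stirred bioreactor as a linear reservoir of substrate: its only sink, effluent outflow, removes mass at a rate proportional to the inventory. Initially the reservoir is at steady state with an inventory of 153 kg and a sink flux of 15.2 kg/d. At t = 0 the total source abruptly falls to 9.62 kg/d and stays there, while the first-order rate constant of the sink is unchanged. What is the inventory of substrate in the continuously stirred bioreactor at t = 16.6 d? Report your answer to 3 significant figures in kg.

108 kg

Residence time τ = M₀/F₀ = 10.07 d. The eventual steady state is M_∞ = M₀·(F₁/F₀) = 153 × 9.62/15.2 = 96.833 kg.
The anomaly ΔM(t) = M(t) − M_∞ decays as ΔM₀·e^(−t/τ) with ΔM₀ = 153 − 96.833 = 56.17 kg.
At t = 16.6 d, e^(−t/τ) = e^(−1.649) = 0.1922, so ΔM = 10.80 kg and M = 96.833 + 10.80 = 107.63 kg.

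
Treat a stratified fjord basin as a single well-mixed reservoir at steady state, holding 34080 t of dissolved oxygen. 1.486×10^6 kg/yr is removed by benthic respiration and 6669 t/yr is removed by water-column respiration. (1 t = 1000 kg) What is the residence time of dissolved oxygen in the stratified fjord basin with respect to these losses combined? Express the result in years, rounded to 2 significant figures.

Convert the benthic respiration flux: 1.486×10^6 kg/yr = 1486 t/yr.
Total removal = 1486 + 6669 = 8155.0 t/yr.
τ = M / ΣF_out = 34080 / 8155.0 = 4.179 yr.

4.2 yr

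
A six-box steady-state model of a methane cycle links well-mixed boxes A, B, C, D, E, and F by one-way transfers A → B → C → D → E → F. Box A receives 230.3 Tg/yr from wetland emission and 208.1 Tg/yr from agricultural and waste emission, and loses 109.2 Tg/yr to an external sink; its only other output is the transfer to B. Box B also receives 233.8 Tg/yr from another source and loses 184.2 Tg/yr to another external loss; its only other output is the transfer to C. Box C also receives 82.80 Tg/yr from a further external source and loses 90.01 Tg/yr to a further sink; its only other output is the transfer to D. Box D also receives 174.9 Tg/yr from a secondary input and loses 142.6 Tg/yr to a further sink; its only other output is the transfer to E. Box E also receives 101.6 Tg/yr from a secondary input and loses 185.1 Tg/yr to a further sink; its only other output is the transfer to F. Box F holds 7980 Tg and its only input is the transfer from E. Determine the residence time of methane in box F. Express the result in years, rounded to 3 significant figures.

Box A: F(A→B) = (230.3 + 208.1) − 109.2 = 329.20 Tg/yr.
Box B: F(B→C) = (329.20 + 233.8) − 184.2 = 378.80 Tg/yr.
Box C: F(C→D) = (378.80 + 82.80) − 90.01 = 371.59 Tg/yr.
Box D: F(D→E) = (371.59 + 174.9) − 142.6 = 403.89 Tg/yr.
Box E: F(E→F) = (403.89 + 101.6) − 185.1 = 320.39 Tg/yr.
Box F throughput = its input = 320.39 Tg/yr; τ = 7980 / 320.39 = 24.91 yr.

24.9 yr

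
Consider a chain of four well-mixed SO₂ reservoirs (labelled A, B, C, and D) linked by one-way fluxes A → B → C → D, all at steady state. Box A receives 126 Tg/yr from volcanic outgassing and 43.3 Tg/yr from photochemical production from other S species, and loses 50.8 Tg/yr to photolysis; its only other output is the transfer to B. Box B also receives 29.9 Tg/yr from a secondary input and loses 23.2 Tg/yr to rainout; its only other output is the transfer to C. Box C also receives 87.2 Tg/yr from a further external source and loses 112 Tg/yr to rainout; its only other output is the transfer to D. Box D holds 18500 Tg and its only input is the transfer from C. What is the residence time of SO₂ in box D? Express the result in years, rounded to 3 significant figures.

184 yr

Box A: F(A→B) = (126 + 43.3) − 50.8 = 118.50 Tg/yr.
Box B: F(B→C) = (118.50 + 29.9) − 23.2 = 125.20 Tg/yr.
Box C: F(C→D) = (125.20 + 87.2) − 112 = 100.40 Tg/yr.
Box D throughput = its input = 100.40 Tg/yr; τ = 18500 / 100.40 = 184.3 yr.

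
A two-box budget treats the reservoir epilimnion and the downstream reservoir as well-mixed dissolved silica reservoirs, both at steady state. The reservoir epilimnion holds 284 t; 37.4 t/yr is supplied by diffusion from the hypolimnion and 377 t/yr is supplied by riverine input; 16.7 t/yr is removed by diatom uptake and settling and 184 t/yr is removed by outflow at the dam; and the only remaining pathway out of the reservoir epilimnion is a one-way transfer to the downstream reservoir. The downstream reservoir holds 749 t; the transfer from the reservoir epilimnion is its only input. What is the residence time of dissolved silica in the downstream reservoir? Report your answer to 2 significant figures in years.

Balance the reservoir epilimnion: ΣF_in = 37.4 + 377 = 414.40 t/yr.
Transfer to the downstream reservoir = ΣF_in − (16.7 + 184) = 213.70 t/yr.
At steady state the output of the downstream reservoir equals its input, 213.70 t/yr.
τ = M / F = 749 / 213.70 = 3.505 yr.

3.5 yr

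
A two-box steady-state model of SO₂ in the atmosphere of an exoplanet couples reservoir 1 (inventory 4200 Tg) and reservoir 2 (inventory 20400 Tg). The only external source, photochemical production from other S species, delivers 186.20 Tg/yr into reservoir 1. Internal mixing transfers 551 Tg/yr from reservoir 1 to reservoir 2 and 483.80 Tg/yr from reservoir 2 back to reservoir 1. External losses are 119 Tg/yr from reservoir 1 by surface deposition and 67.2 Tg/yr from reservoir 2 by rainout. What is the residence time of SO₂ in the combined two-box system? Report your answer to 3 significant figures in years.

For the system as a whole, the A↔B exchange is internal and contributes nothing to the throughput; only the external sinks remove mass.
M_total = 4200 + 20400 = 24600 Tg.
ΣF_external_out = 119 + 67.2 = 186.20 Tg/yr.
τ = M_total / ΣF_ext = 24600 / 186.20 = 132.1 yr.

132 yr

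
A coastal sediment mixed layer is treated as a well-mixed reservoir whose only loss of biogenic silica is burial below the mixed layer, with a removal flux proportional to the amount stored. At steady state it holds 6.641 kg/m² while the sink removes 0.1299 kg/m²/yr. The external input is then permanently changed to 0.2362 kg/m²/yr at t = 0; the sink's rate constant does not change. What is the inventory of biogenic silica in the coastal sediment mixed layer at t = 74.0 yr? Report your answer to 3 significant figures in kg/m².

10.8 kg/m²

The sink rate constant is k = F₀/M₀ = 0.1299/6.641 = 0.01956 yr⁻¹.
Solving dM/dt = F₁ − kM with M(0) = M₀ gives M(t) = F₁/k + (M₀ − F₁/k)·e^(−kt).
F₁/k = 0.2362/0.01956 = 12.075 kg/m²; kt = 0.01956 × 74.0 = 1.447, e^(−kt) = 0.2352.
M(74.0) = 12.075 + (6.641 − 12.075) × 0.2352 = 12.075 − 1.278 = 10.797 kg/m².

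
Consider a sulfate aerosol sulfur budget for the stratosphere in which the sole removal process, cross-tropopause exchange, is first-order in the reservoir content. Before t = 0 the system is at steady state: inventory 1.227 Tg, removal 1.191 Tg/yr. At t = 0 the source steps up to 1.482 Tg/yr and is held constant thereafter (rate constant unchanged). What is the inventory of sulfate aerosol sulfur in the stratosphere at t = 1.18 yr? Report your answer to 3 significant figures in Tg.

1.43 Tg

The sink rate constant is k = F₀/M₀ = 1.191/1.227 = 0.9707 yr⁻¹.
Solving dM/dt = F₁ − kM with M(0) = M₀ gives M(t) = F₁/k + (M₀ − F₁/k)·e^(−kt).
F₁/k = 1.482/0.9707 = 1.5268 Tg; kt = 0.9707 × 1.18 = 1.145, e^(−kt) = 0.3181.
M(1.18) = 1.5268 + (1.227 − 1.5268) × 0.3181 = 1.5268 − 0.09537 = 1.4314 Tg.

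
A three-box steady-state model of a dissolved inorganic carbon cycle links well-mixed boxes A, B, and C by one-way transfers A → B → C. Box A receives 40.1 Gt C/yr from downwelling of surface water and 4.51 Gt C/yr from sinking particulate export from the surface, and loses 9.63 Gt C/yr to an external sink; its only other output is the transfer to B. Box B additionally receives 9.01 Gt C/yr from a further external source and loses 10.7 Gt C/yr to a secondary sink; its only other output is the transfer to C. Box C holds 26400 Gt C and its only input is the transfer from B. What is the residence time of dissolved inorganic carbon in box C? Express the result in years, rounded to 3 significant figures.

793 yr

Box A: F(A→B) = (40.1 + 4.51) − 9.63 = 34.980 Gt C/yr.
Box B: F(B→C) = (34.980 + 9.01) − 10.7 = 33.290 Gt C/yr.
Box C throughput = its input = 33.290 Gt C/yr; τ = 26400 / 33.290 = 793.0 yr.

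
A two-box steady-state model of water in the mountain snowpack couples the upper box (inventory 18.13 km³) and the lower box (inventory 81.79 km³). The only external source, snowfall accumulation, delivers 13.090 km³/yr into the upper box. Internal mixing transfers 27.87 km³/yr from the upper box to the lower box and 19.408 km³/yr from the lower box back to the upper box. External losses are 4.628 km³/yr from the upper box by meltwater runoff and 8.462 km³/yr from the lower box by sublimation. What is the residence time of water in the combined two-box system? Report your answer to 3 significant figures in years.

For the system as a whole, the A↔B exchange is internal and contributes nothing to the throughput; only the external sinks remove mass.
M_total = 18.13 + 81.79 = 99.920 km³.
ΣF_external_out = 4.628 + 8.462 = 13.090 km³/yr.
τ = M_total / ΣF_ext = 99.920 / 13.090 = 7.633 yr.

7.63 yr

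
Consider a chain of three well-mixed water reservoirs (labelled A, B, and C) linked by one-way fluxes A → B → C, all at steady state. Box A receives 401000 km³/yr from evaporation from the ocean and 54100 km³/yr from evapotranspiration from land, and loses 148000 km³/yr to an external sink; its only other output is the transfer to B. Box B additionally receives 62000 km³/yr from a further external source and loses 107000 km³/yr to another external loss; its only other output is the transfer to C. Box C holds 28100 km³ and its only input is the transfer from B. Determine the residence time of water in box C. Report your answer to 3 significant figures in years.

Box A: F(A→B) = (401000 + 54100) − 148000 = 307100 km³/yr.
Box B: F(B→C) = (307100 + 62000) − 107000 = 262100 km³/yr.
Box C throughput = its input = 262100 km³/yr; τ = 28100 / 262100 = 0.1072 yr.

0.107 yr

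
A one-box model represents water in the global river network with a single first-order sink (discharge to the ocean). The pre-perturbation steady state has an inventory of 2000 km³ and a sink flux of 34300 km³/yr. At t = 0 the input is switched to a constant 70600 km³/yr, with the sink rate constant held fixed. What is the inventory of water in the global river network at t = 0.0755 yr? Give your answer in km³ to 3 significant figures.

3540 km³

Residence time τ = M₀/F₀ = 0.05831 yr. The eventual steady state is M_∞ = M₀·(F₁/F₀) = 2000 × 70600/34300 = 4116.6 km³.
The anomaly ΔM(t) = M(t) − M_∞ decays as ΔM₀·e^(−t/τ) with ΔM₀ = 2000 − 4116.6 = −2117 km³.
At t = 0.0755 yr, e^(−t/τ) = e^(−1.295) = 0.2739, so ΔM = −579.8 km³ and M = 4116.6 − 579.8 = 3536.8 km³.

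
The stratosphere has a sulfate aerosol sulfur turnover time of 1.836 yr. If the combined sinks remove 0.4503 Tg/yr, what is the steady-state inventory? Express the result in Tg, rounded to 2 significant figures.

0.83 Tg

τ = M/F ⇒ M = τ × F = 1.836 × 0.4503 = 0.8268 Tg.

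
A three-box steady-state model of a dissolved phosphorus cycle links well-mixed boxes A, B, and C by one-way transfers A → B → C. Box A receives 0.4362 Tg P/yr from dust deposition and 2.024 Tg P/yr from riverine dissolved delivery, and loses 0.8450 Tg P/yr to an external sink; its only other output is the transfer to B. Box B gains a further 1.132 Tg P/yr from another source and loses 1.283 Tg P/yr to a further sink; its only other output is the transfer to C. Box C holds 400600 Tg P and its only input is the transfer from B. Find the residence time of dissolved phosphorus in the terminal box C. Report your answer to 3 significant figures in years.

274000 yr

Box A: F(A→B) = (0.4362 + 2.024) − 0.8450 = 1.6152 Tg P/yr.
Box B: F(B→C) = (1.6152 + 1.132) − 1.283 = 1.4642 Tg P/yr.
Box C throughput = its input = 1.4642 Tg P/yr; τ = 400600 / 1.4642 = 273600 yr.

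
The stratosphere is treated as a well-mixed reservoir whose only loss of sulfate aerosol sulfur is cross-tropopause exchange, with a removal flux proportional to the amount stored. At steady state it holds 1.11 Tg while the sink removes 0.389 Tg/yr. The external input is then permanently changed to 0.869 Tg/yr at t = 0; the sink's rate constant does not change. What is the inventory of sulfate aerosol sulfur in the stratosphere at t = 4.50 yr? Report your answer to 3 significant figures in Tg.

2.20 Tg

The sink rate constant is k = F₀/M₀ = 0.389/1.11 = 0.3505 yr⁻¹.
Solving dM/dt = F₁ − kM with M(0) = M₀ gives M(t) = F₁/k + (M₀ − F₁/k)·e^(−kt).
F₁/k = 0.869/0.3505 = 2.4797 Tg; kt = 0.3505 × 4.50 = 1.577, e^(−kt) = 0.2066.
M(4.50) = 2.4797 + (1.11 − 2.4797) × 0.2066 = 2.4797 − 0.2830 = 2.1967 Tg.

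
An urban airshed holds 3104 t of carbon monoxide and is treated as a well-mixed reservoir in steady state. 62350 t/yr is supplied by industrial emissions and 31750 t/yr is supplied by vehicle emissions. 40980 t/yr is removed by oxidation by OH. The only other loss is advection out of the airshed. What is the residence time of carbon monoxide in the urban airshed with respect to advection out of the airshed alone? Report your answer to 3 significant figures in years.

At steady state ΣF_in = ΣF_out.
ΣF_in = 62350 + 31750 = 94100 t/yr.
Advection out of the airshed flux = ΣF_in − (40980) = 94100 − 40980 = 53120 t/yr.
τ = M / F = 3104 / 53120 = 0.05843 yr.

0.0584 yr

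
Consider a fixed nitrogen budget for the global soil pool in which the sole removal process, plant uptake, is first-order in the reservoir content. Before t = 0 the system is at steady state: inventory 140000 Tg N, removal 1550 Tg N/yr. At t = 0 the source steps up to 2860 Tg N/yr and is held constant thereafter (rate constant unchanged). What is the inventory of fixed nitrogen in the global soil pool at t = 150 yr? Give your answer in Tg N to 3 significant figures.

Residence time τ = M₀/F₀ = 90.32 yr. The eventual steady state is M_∞ = M₀·(F₁/F₀) = 140000 × 2860/1550 = 258320 Tg N.
The anomaly ΔM(t) = M(t) − M_∞ decays as ΔM₀·e^(−t/τ) with ΔM₀ = 140000 − 258320 = −118300 Tg N.
At t = 150 yr, e^(−t/τ) = e^(−1.661) = 0.1900, so ΔM = −22480 Tg N and M = 258320 − 22480 = 235840 Tg N.

236000 Tg N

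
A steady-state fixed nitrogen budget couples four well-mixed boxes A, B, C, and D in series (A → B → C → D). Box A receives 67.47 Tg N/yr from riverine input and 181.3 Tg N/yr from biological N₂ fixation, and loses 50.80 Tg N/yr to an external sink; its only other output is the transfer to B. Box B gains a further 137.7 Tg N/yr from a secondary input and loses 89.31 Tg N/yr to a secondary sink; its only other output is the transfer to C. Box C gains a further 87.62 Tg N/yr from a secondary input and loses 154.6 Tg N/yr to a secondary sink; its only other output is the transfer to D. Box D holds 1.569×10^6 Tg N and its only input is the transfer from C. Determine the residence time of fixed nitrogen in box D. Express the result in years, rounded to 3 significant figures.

Box A: F(A→B) = (67.47 + 181.3) − 50.80 = 197.97 Tg N/yr.
Box B: F(B→C) = (197.97 + 137.7) − 89.31 = 246.36 Tg N/yr.
Box C: F(C→D) = (246.36 + 87.62) − 154.6 = 179.38 Tg N/yr.
Box D throughput = its input = 179.38 Tg N/yr; τ = 1.569×10^6 / 179.38 = 8747 yr.

8750 yr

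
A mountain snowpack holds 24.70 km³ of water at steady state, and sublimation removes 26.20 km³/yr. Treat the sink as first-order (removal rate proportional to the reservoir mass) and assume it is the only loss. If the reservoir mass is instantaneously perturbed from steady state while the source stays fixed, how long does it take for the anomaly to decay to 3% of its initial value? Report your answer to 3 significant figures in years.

3.31 yr

For a linear reservoir the anomaly decays as exp(−t/τ) with τ = M/F = 24.70/26.20 = 0.9427 yr.
exp(−t/τ) = 0.03 ⇒ t = −τ ln(0.03) = 0.9427 × 3.507 = 3.306 yr.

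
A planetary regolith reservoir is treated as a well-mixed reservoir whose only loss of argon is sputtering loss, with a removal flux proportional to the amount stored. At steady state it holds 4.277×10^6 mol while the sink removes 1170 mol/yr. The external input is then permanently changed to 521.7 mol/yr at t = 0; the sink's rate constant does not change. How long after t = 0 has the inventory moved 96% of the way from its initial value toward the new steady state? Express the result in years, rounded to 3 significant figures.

11800 yr

τ = M₀/F₀ = 4.277×10^6/1170 = 3656 yr.
The remaining gap fraction is e^(−t/τ); 96% covered ⇒ e^(−t/τ) = 0.0400.
t = −τ ln(0.0400) = 3656 × 3.219 = 11770 yr.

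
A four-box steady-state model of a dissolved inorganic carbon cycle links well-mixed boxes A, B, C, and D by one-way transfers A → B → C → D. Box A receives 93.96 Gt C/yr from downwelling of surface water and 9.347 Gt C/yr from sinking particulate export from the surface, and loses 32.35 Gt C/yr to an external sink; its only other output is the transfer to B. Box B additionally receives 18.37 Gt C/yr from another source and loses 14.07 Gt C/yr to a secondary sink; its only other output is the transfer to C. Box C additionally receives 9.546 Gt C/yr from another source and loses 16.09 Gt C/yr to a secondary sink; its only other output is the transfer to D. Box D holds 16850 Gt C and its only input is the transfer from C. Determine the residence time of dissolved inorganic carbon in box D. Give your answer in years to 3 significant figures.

Box A: F(A→B) = (93.96 + 9.347) − 32.35 = 70.957 Gt C/yr.
Box B: F(B→C) = (70.957 + 18.37) − 14.07 = 75.257 Gt C/yr.
Box C: F(C→D) = (75.257 + 9.546) − 16.09 = 68.713 Gt C/yr.
Box D throughput = its input = 68.713 Gt C/yr; τ = 16850 / 68.713 = 245.2 yr.

245 yr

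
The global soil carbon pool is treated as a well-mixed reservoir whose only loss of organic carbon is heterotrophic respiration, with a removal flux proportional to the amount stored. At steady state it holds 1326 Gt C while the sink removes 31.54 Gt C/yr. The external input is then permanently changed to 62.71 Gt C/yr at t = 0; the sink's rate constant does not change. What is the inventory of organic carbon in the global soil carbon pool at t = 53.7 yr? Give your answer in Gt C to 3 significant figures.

The sink rate constant is k = F₀/M₀ = 31.54/1326 = 0.02379 yr⁻¹.
Solving dM/dt = F₁ − kM with M(0) = M₀ gives M(t) = F₁/k + (M₀ − F₁/k)·e^(−kt).
F₁/k = 62.71/0.02379 = 2636.4 Gt C; kt = 0.02379 × 53.7 = 1.277, e^(−kt) = 0.2788.
M(53.7) = 2636.4 + (1326 − 2636.4) × 0.2788 = 2636.4 − 365.3 = 2271.1 Gt C.

2270 Gt C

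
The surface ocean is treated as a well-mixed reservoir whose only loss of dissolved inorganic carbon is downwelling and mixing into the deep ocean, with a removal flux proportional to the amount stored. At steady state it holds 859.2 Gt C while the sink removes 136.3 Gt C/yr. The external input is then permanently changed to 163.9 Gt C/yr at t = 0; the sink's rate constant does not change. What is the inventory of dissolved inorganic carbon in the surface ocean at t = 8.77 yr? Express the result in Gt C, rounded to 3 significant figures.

990 Gt C

The sink rate constant is k = F₀/M₀ = 136.3/859.2 = 0.1586 yr⁻¹.
Solving dM/dt = F₁ − kM with M(0) = M₀ gives M(t) = F₁/k + (M₀ − F₁/k)·e^(−kt).
F₁/k = 163.9/0.1586 = 1033.2 Gt C; kt = 0.1586 × 8.77 = 1.391, e^(−kt) = 0.2488.
M(8.77) = 1033.2 + (859.2 − 1033.2) × 0.2488 = 1033.2 − 43.28 = 989.90 Gt C.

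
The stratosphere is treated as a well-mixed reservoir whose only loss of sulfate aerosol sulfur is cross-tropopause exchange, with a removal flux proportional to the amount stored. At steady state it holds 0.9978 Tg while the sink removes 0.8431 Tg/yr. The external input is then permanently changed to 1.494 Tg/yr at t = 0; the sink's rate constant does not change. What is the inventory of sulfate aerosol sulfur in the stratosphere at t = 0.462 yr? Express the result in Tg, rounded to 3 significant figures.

The sink rate constant is k = F₀/M₀ = 0.8431/0.9978 = 0.8450 yr⁻¹.
Solving dM/dt = F₁ − kM with M(0) = M₀ gives M(t) = F₁/k + (M₀ − F₁/k)·e^(−kt).
F₁/k = 1.494/0.8450 = 1.7681 Tg; kt = 0.8450 × 0.462 = 0.3904, e^(−kt) = 0.6768.
M(0.462) = 1.7681 + (0.9978 − 1.7681) × 0.6768 = 1.7681 − 0.5214 = 1.2468 Tg.

1.25 Tg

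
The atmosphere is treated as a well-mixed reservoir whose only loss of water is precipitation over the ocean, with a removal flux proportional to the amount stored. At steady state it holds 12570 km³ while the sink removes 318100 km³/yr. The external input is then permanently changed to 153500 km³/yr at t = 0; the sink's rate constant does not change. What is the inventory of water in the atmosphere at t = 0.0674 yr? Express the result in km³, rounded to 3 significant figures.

Residence time τ = M₀/F₀ = 0.03952 yr. The eventual steady state is M_∞ = M₀·(F₁/F₀) = 12570 × 153500/318100 = 6065.7 km³.
The anomaly ΔM(t) = M(t) − M_∞ decays as ΔM₀·e^(−t/τ) with ΔM₀ = 12570 − 6065.7 = 6504 km³.
At t = 0.0674 yr, e^(−t/τ) = e^(−1.706) = 0.1817, so ΔM = 1182 km³ and M = 6065.7 + 1182 = 7247.2 km³.

7250 km³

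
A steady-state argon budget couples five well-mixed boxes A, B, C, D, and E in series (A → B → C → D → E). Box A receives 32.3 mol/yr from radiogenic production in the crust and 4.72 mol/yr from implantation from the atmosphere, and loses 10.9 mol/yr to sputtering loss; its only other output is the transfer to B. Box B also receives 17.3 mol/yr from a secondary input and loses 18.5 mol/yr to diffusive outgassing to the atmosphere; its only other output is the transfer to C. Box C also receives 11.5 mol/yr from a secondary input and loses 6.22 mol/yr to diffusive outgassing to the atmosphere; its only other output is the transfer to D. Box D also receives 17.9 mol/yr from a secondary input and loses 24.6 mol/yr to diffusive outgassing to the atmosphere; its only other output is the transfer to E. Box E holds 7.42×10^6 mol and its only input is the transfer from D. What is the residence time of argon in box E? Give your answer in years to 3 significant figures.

Box A: F(A→B) = (32.3 + 4.72) − 10.9 = 26.120 mol/yr.
Box B: F(B→C) = (26.120 + 17.3) − 18.5 = 24.920 mol/yr.
Box C: F(C→D) = (24.920 + 11.5) − 6.22 = 30.200 mol/yr.
Box D: F(D→E) = (30.200 + 17.9) − 24.6 = 23.500 mol/yr.
Box E throughput = its input = 23.500 mol/yr; τ = 7.42×10^6 / 23.500 = 315700 yr.

316000 yr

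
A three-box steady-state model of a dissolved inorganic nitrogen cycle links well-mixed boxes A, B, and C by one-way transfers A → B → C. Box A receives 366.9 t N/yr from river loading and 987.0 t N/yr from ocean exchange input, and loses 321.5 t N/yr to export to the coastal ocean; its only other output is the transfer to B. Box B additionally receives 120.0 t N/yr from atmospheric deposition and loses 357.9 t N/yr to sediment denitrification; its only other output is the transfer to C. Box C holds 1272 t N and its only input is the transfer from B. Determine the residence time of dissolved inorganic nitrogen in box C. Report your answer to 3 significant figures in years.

1.60 yr

Box A: F(A→B) = (366.9 + 987.0) − 321.5 = 1032.4 t N/yr.
Box B: F(B→C) = (1032.4 + 120.0) − 357.9 = 794.50 t N/yr.
Box C throughput = its input = 794.50 t N/yr; τ = 1272 / 794.50 = 1.601 yr.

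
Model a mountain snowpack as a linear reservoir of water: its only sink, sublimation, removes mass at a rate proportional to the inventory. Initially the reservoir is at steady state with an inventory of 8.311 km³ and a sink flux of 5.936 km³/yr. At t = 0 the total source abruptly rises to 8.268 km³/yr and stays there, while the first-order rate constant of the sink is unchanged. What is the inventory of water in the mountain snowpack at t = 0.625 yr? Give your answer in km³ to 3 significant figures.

Residence time τ = M₀/F₀ = 1.400 yr. The eventual steady state is M_∞ = M₀·(F₁/F₀) = 8.311 × 8.268/5.936 = 11.576 km³.
The anomaly ΔM(t) = M(t) − M_∞ decays as ΔM₀·e^(−t/τ) with ΔM₀ = 8.311 − 11.576 = −3.265 km³.
At t = 0.625 yr, e^(−t/τ) = e^(−0.4464) = 0.6399, so ΔM = −2.089 km³ and M = 11.576 − 2.089 = 9.4866 km³.

9.49 km³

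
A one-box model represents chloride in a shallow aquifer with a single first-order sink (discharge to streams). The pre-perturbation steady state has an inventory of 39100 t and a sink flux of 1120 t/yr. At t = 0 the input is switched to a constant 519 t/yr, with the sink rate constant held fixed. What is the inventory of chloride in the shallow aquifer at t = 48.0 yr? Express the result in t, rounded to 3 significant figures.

23400 t

Residence time τ = M₀/F₀ = 34.91 yr. The eventual steady state is M_∞ = M₀·(F₁/F₀) = 39100 × 519/1120 = 18119 t.
The anomaly ΔM(t) = M(t) − M_∞ decays as ΔM₀·e^(−t/τ) with ΔM₀ = 39100 − 18119 = 20980 t.
At t = 48.0 yr, e^(−t/τ) = e^(−1.375) = 0.2529, so ΔM = 5305 t and M = 18119 + 5305 = 23424 t.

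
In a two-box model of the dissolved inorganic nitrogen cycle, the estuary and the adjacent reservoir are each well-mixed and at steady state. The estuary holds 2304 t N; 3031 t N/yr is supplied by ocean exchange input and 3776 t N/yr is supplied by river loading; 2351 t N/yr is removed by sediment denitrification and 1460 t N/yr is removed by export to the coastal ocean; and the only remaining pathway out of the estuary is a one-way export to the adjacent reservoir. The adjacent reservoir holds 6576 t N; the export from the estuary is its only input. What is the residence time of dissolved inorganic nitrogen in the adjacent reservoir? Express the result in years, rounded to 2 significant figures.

Balance the estuary: ΣF_in = 3031 + 3776 = 6807.0 t N/yr.
Export to the adjacent reservoir = ΣF_in − (2351 + 1460) = 2996.0 t N/yr.
At steady state the output of the adjacent reservoir equals its input, 2996.0 t N/yr.
τ = M / F = 6576 / 2996.0 = 2.195 yr.

2.2 yr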